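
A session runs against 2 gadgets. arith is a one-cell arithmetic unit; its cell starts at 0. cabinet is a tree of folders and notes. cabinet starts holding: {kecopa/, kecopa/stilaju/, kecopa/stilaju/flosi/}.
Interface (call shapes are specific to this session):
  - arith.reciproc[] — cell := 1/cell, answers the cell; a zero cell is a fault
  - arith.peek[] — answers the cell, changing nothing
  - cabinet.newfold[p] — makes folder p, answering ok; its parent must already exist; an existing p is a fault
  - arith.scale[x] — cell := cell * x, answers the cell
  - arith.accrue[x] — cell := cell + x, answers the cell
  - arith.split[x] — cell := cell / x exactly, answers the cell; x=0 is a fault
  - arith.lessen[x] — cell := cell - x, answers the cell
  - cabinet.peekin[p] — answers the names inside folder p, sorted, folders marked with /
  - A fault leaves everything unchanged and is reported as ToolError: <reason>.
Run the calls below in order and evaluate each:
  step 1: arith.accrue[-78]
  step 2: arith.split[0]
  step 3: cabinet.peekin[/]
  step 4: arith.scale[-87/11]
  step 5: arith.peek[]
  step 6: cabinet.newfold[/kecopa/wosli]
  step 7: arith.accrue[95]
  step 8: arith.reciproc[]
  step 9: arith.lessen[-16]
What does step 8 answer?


-> arith.accrue(-78)
<- -78
-> arith.split(0)
<- ToolError: division by zero
-> cabinet.peekin(/)
<- [kecopa/]
-> arith.scale(-87/11)
<- 6786/11
-> arith.peek()
<- 6786/11
-> cabinet.newfold(/kecopa/wosli)
<- ok
-> arith.accrue(95)
<- 7831/11
-> arith.reciproc()
<- 11/7831
-> arith.lessen(-16)
<- 125307/7831

Answer: 11/7831


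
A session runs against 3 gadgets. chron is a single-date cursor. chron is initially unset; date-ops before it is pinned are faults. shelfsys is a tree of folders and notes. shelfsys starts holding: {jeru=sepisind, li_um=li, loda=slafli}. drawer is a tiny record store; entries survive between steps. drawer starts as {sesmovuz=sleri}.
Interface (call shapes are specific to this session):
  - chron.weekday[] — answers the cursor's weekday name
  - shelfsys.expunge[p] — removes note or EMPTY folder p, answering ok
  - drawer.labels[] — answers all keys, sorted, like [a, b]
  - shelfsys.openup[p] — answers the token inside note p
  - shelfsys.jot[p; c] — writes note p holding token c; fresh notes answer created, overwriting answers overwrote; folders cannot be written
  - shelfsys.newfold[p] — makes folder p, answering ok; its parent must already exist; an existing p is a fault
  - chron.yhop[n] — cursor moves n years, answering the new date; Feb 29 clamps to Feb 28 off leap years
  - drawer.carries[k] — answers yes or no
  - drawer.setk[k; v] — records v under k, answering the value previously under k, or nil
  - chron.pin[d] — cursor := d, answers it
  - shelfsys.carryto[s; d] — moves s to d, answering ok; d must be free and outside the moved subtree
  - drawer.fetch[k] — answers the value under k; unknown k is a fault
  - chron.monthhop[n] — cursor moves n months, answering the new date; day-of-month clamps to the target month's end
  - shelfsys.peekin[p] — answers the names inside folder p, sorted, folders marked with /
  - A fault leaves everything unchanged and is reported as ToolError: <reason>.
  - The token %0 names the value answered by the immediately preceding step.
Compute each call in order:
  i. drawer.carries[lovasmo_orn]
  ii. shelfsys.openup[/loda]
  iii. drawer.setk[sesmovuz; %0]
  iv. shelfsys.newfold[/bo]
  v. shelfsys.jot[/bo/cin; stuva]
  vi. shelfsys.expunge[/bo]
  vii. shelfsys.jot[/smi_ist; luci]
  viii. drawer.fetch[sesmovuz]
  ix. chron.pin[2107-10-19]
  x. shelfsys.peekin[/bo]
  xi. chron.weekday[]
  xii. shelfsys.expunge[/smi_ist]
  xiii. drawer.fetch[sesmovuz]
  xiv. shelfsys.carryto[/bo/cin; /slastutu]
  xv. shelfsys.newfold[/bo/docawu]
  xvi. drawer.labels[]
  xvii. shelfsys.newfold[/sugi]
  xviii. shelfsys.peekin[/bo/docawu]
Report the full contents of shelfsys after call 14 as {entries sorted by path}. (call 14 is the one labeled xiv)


Answer: {bo/, jeru=sepisind, li_um=li, loda=slafli, slastutu=stuva}

Derivation:
I invoke drawer.carries on k='lovasmo_orn', which returns no.
I try shelfsys.openup on p='/loda': slafli.
Now I run drawer.setk on k='sesmovuz', v='%0', and get sleri.
Invoking shelfsys.newfold on p='/bo', and observe ok.
I use shelfsys.jot on p='/bo/cin', c='stuva', which returns created.
I use shelfsys.expunge on p='/bo', → ToolError: not empty.
Next I call shelfsys.jot on p='/smi_ist', c='luci', and get created.
Calling drawer.fetch on k='sesmovuz', giving slafli.
I run chron.pin on d='2107-10-19', which returns 2107-10-19.
Using shelfsys.peekin on p='/bo', which returns [cin].
Next I call chron.weekday(), → Wednesday.
I try shelfsys.expunge on p='/smi_ist', and get ok.
Next I call drawer.fetch on k='sesmovuz', yielding slafli.
I try shelfsys.carryto on s='/bo/cin', d='/slastutu', and see ok.
Next I call shelfsys.newfold on p='/bo/docawu', giving ok.
I run drawer.labels(), giving [sesmovuz].
I try shelfsys.newfold on p='/sugi', yielding ok.
Invoking shelfsys.peekin on p='/bo/docawu': [].


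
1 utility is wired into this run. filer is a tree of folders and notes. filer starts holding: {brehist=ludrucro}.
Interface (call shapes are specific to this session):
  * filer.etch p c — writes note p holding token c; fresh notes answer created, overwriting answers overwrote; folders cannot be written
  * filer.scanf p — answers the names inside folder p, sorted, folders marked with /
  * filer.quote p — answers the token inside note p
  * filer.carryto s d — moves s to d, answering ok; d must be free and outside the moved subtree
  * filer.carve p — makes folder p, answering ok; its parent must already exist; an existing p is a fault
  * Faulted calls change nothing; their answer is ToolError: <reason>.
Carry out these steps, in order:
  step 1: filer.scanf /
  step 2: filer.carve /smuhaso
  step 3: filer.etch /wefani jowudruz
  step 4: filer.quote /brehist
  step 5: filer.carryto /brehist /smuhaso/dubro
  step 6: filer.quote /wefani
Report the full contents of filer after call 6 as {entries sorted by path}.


Using scanf(p: /), yielding [brehist].
I try carve(p: /smuhaso), and get ok.
Calling etch(p: /wefani, c: jowudruz), and see created.
Calling quote(p: /brehist), and get ludrucro.
Calling carryto(s: /brehist, d: /smuhaso/dubro): ok.
I call quote(p: /wefani), which returns jowudruz.

Answer: {smuhaso/, smuhaso/dubro=ludrucro, wefani=jowudruz}


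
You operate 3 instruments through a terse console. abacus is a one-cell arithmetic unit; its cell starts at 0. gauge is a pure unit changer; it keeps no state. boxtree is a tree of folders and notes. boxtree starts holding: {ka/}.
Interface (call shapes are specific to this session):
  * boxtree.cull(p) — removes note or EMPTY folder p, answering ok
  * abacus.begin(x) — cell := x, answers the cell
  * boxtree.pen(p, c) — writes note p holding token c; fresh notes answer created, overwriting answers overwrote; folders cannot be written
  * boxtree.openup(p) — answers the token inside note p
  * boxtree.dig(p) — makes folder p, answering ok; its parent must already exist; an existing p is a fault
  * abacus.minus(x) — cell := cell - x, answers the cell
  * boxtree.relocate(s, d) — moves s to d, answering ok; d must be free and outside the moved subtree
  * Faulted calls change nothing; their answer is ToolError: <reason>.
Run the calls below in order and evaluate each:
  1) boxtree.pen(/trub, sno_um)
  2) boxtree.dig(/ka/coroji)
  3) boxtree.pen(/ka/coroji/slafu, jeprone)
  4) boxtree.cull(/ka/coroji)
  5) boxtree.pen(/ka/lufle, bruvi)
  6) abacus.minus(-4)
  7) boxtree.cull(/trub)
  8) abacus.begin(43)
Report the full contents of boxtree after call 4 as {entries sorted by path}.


Next I call boxtree.pen using /trub, sno_um, which returns created.
I use boxtree.dig using /ka/coroji: ok.
Then boxtree.pen using /ka/coroji/slafu, jeprone, and see created.
I use boxtree.cull using /ka/coroji, giving ToolError: not empty.
I call boxtree.pen using /ka/lufle, bruvi, which returns created.
Now I run abacus.minus using -4, and see 4.
I call boxtree.cull using /trub, and get ok.
Calling abacus.begin using 43, giving 43.

Answer: {ka/, ka/coroji/, ka/coroji/slafu=jeprone, trub=sno_um}


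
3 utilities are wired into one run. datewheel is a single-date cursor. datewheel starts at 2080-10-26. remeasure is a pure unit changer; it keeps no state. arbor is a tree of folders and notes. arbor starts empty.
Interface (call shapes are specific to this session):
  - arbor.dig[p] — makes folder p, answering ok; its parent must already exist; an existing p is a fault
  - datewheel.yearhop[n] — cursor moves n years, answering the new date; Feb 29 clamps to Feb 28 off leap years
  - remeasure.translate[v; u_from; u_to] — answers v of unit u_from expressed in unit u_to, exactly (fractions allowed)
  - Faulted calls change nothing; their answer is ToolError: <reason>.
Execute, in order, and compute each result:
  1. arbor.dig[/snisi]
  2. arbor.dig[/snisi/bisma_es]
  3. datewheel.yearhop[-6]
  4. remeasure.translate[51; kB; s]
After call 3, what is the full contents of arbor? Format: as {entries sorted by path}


% arbor.dig(p: /snisi) -> ok
% arbor.dig(p: /snisi/bisma_es) -> ok
% datewheel.yearhop(n: -6) -> 2074-10-26
% remeasure.translate(v: 51, u_from: kB, u_to: s) -> ToolError: incompatible units

Answer: {snisi/, snisi/bisma_es/}


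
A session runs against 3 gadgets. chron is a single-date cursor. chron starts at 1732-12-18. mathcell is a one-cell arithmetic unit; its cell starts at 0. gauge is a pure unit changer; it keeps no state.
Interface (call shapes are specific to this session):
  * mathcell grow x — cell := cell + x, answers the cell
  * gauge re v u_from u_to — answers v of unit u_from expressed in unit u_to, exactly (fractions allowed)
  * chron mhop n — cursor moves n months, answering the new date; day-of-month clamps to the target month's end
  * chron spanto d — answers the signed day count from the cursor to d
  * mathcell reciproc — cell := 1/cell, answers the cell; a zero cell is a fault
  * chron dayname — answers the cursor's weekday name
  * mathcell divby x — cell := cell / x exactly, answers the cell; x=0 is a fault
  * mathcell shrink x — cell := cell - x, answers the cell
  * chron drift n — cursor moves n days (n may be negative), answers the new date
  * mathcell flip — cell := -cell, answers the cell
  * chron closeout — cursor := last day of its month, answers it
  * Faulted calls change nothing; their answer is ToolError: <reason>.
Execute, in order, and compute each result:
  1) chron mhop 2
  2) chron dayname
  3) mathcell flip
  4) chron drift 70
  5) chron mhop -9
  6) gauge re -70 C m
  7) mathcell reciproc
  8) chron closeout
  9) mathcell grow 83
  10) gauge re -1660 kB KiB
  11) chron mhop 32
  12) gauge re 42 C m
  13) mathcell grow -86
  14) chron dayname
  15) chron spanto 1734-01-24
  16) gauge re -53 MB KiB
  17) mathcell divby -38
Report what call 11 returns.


Answer: 1735-03-31

Derivation:
I run chron mhop passing n: 2, giving 1733-02-18.
Invoking chron dayname, yielding Wednesday.
Calling mathcell flip: 0.
Invoking chron drift passing n: 70, and see 1733-04-29.
I try chron mhop passing n: -9, and observe 1732-07-29.
Next I call gauge re passing v: -70, u_from: C, u_to: m, and get ToolError: incompatible units.
Using mathcell reciproc(), which returns ToolError: reciprocal of zero.
Using chron closeout(), and observe 1732-07-31.
I run mathcell grow passing x: 83, and observe 83.
I try gauge re passing v: -1660, u_from: kB, u_to: KiB, giving -51875/32.
Calling chron mhop passing n: 32, and get 1735-03-31.
Using gauge re passing v: 42, u_from: C, u_to: m, and see ToolError: incompatible units.
I use mathcell grow passing x: -86, yielding -3.
Then chron dayname(), and see Thursday.
Calling chron spanto passing d: 1734-01-24, → -431.
Calling gauge re passing v: -53, u_from: MB, u_to: KiB, giving -828125/16.
Invoking mathcell divby passing x: -38, and see 3/38.


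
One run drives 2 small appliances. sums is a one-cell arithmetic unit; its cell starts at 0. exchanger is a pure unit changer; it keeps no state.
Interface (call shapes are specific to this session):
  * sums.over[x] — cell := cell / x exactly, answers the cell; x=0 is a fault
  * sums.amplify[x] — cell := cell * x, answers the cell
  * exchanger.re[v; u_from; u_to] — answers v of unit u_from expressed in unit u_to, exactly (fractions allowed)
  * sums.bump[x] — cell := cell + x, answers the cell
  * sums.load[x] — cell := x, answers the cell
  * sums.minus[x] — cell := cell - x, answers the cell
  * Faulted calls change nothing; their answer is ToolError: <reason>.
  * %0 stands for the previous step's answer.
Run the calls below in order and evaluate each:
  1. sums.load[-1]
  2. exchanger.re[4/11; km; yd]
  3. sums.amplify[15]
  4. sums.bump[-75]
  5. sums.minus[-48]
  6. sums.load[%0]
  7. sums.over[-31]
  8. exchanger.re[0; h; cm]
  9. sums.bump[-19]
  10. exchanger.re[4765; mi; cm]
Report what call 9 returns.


Answer: -547/31

Derivation:
I use sums.load with x='-1', → -1.
Now I run exchanger.re with v='4/11', u_from='km', u_to='yd', and see 5000000/12573.
I try sums.amplify with x='15', and get -15.
I run sums.bump with x='-75', → -90.
I use sums.minus with x='-48', — result: -42.
I call sums.load with x='%0', and get -42.
Using sums.over with x='-31', yielding 42/31.
Next I call exchanger.re with v='0', u_from='h', u_to='cm', giving ToolError: incompatible units.
I invoke sums.bump with x='-19', giving -547/31.
Then exchanger.re with v='4765', u_from='mi', u_to='cm', — result: 766852416.


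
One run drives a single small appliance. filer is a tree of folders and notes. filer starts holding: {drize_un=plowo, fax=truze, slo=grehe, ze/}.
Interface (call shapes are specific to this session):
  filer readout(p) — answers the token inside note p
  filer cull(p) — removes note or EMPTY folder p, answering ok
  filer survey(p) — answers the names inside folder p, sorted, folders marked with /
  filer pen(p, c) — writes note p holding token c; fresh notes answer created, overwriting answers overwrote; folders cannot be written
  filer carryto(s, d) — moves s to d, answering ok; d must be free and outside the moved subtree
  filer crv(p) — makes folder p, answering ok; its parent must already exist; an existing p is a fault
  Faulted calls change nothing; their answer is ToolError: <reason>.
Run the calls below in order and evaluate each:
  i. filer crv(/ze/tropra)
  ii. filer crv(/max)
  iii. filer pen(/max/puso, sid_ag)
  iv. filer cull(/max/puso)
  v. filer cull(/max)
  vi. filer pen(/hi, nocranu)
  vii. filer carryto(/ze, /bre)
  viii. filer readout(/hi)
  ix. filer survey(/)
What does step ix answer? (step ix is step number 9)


Answer: [bre/, drize_un, fax, hi, slo]

Derivation:
;; 1. filer crv(p='/ze/tropra') => ok
;; 2. filer crv(p='/max') => ok
;; 3. filer pen(p='/max/puso', c='sid_ag') => created
;; 4. filer cull(p='/max/puso') => ok
;; 5. filer cull(p='/max') => ok
;; 6. filer pen(p='/hi', c='nocranu') => created
;; 7. filer carryto(s='/ze', d='/bre') => ok
;; 8. filer readout(p='/hi') => nocranu
;; 9. filer survey(p='/') => [bre/, drize_un, fax, hi, slo]


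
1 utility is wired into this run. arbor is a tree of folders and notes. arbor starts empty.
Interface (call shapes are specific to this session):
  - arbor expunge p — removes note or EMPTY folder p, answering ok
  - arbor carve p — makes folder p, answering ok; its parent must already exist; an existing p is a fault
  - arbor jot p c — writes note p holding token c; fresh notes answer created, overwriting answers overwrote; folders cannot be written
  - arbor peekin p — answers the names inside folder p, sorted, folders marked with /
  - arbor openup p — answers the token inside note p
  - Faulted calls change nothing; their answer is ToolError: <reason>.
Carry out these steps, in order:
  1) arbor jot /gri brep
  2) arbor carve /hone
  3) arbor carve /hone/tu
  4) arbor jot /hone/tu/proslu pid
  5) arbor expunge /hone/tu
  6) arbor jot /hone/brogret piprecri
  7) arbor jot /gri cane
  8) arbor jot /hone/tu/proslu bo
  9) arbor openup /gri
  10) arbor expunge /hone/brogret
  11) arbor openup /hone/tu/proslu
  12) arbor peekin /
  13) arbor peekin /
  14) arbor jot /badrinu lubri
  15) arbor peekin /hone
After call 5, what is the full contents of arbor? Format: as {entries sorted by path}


Answer: {gri=brep, hone/, hone/tu/, hone/tu/proslu=pid}

Derivation:
·→ arbor jot(p: /gri, c: brep)
·← created
·→ arbor carve(p: /hone)
·← ok
·→ arbor carve(p: /hone/tu)
·← ok
·→ arbor jot(p: /hone/tu/proslu, c: pid)
·← created
·→ arbor expunge(p: /hone/tu)
·← ToolError: not empty
·→ arbor jot(p: /hone/brogret, c: piprecri)
·← created
·→ arbor jot(p: /gri, c: cane)
·← overwrote
·→ arbor jot(p: /hone/tu/proslu, c: bo)
·← overwrote
·→ arbor openup(p: /gri)
·← cane
·→ arbor expunge(p: /hone/brogret)
·← ok
·→ arbor openup(p: /hone/tu/proslu)
·← bo
·→ arbor peekin(p: /)
·← [gri, hone/]
·→ arbor peekin(p: /)
·← [gri, hone/]
·→ arbor jot(p: /badrinu, c: lubri)
·← created
·→ arbor peekin(p: /hone)
·← [tu/]


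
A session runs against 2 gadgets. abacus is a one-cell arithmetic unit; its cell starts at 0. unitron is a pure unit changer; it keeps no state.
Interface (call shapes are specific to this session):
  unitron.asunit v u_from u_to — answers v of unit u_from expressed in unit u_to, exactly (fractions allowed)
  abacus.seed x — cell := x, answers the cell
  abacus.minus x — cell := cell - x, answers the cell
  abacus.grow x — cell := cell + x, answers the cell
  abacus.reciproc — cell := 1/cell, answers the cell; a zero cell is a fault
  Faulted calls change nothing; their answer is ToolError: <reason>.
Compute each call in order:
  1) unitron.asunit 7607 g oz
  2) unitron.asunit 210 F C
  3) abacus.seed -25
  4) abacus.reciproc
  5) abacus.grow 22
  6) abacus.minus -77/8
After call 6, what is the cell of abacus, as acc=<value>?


→ unitron.asunit(v='7607', u_from='g', u_to='oz')
← 12171200000/45359237
→ unitron.asunit(v='210', u_from='F', u_to='C')
← 890/9
→ abacus.seed(x='-25')
← -25
→ abacus.reciproc()
← -1/25
→ abacus.grow(x='22')
← 549/25
→ abacus.minus(x='-77/8')
← 6317/200

Answer: acc=6317/200


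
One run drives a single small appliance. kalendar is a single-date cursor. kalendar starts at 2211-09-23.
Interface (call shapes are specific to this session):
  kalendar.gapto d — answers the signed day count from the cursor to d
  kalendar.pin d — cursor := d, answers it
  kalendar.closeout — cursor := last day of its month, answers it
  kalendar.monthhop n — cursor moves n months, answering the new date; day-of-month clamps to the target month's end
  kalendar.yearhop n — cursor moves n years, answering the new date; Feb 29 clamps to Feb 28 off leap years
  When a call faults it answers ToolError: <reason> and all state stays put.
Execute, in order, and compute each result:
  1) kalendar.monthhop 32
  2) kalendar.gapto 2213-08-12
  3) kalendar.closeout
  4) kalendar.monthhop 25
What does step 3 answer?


Answer: 2214-05-31

Derivation:
Act: kalendar.monthhop[n: 32]
Obs: 2214-05-23
Act: kalendar.gapto[d: 2213-08-12]
Obs: -284
Act: kalendar.closeout[]
Obs: 2214-05-31
Act: kalendar.monthhop[n: 25]
Obs: 2216-06-30


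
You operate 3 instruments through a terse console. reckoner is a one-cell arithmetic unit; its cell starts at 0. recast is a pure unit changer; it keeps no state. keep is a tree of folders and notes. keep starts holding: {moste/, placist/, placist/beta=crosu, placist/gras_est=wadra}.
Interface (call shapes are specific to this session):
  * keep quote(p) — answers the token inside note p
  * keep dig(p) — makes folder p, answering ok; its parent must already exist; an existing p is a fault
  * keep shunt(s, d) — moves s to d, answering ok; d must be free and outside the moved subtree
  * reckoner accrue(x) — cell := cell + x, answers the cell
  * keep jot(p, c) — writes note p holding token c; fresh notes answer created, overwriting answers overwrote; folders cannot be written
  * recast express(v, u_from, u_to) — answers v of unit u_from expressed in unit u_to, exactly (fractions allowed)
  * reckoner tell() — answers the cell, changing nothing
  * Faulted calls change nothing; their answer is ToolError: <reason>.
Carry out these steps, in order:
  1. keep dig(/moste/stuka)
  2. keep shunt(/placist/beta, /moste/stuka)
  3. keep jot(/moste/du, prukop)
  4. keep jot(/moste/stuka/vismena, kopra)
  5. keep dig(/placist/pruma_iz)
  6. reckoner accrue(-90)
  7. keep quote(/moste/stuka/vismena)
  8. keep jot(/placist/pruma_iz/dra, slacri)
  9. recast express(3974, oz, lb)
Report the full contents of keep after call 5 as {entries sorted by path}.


Step: keep dig[p='/moste/stuka']
Result: ok
Step: keep shunt[s='/placist/beta'; d='/moste/stuka']
Result: ToolError: exists
Step: keep jot[p='/moste/du'; c='prukop']
Result: created
Step: keep jot[p='/moste/stuka/vismena'; c='kopra']
Result: created
Step: keep dig[p='/placist/pruma_iz']
Result: ok
Step: reckoner accrue[x='-90']
Result: -90
Step: keep quote[p='/moste/stuka/vismena']
Result: kopra
Step: keep jot[p='/placist/pruma_iz/dra'; c='slacri']
Result: created
Step: recast express[v='3974'; u_from='oz'; u_to='lb']
Result: 1987/8

Answer: {moste/, moste/du=prukop, moste/stuka/, moste/stuka/vismena=kopra, placist/, placist/beta=crosu, placist/gras_est=wadra, placist/pruma_iz/}


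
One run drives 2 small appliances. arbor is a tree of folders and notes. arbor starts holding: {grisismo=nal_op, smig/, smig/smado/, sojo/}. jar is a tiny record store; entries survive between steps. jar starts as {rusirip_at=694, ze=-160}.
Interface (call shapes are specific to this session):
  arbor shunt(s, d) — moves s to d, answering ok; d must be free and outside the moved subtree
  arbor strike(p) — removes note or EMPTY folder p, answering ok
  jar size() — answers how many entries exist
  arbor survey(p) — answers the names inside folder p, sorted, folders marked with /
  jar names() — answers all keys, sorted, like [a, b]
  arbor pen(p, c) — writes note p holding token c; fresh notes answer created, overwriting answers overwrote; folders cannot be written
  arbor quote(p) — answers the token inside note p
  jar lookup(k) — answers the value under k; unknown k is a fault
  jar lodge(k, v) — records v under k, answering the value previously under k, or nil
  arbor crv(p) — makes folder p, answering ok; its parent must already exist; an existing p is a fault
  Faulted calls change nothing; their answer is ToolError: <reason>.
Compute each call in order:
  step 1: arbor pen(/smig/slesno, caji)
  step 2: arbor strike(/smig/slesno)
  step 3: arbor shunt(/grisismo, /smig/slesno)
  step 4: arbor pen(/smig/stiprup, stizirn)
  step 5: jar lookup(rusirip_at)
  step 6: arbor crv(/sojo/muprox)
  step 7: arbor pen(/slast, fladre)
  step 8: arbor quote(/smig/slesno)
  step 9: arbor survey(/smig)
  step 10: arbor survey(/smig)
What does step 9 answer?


→ arbor pen(p: /smig/slesno, c: caji)
← created
→ arbor strike(p: /smig/slesno)
← ok
→ arbor shunt(s: /grisismo, d: /smig/slesno)
← ok
→ arbor pen(p: /smig/stiprup, c: stizirn)
← created
→ jar lookup(k: rusirip_at)
← 694
→ arbor crv(p: /sojo/muprox)
← ok
→ arbor pen(p: /slast, c: fladre)
← created
→ arbor quote(p: /smig/slesno)
← nal_op
→ arbor survey(p: /smig)
← [slesno, smado/, stiprup]
→ arbor survey(p: /smig)
← [slesno, smado/, stiprup]

Answer: [slesno, smado/, stiprup]


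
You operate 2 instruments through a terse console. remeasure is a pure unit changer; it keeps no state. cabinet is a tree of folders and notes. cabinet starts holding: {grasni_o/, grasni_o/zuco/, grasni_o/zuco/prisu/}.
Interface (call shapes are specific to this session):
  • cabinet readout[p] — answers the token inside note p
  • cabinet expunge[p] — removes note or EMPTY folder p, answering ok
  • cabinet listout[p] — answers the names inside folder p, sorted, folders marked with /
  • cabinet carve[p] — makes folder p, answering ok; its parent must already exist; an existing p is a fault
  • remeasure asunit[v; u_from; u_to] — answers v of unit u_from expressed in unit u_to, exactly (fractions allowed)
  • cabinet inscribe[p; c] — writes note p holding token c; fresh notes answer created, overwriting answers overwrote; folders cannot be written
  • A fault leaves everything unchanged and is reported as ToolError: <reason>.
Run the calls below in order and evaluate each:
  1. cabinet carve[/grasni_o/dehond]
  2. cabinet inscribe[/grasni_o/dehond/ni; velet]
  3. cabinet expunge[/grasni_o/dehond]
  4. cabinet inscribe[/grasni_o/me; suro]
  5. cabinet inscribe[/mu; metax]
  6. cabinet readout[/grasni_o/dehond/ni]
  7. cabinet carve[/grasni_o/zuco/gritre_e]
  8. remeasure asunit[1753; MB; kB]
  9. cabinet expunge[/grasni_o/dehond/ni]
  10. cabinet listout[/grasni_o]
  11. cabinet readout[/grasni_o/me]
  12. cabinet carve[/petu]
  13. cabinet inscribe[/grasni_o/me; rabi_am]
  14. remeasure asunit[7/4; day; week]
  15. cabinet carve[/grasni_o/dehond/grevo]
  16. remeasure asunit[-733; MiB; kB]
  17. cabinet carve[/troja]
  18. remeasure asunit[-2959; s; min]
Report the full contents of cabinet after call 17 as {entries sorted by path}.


Answer: {grasni_o/, grasni_o/dehond/, grasni_o/dehond/grevo/, grasni_o/me=rabi_am, grasni_o/zuco/, grasni_o/zuco/gritre_e/, grasni_o/zuco/prisu/, mu=metax, petu/, troja/}

Derivation:
Act: cabinet carve[p→/grasni_o/dehond]
Obs: ok
Act: cabinet inscribe[p→/grasni_o/dehond/ni; c→velet]
Obs: created
Act: cabinet expunge[p→/grasni_o/dehond]
Obs: ToolError: not empty
Act: cabinet inscribe[p→/grasni_o/me; c→suro]
Obs: created
Act: cabinet inscribe[p→/mu; c→metax]
Obs: created
Act: cabinet readout[p→/grasni_o/dehond/ni]
Obs: velet
Act: cabinet carve[p→/grasni_o/zuco/gritre_e]
Obs: ok
Act: remeasure asunit[v→1753; u_from→MB; u_to→kB]
Obs: 1753000
Act: cabinet expunge[p→/grasni_o/dehond/ni]
Obs: ok
Act: cabinet listout[p→/grasni_o]
Obs: [dehond/, me, zuco/]
Act: cabinet readout[p→/grasni_o/me]
Obs: suro
Act: cabinet carve[p→/petu]
Obs: ok
Act: cabinet inscribe[p→/grasni_o/me; c→rabi_am]
Obs: overwrote
Act: remeasure asunit[v→7/4; u_from→day; u_to→week]
Obs: 1/4
Act: cabinet carve[p→/grasni_o/dehond/grevo]
Obs: ok
Act: remeasure asunit[v→-733; u_from→MiB; u_to→kB]
Obs: -96075776/125
Act: cabinet carve[p→/troja]
Obs: ok
Act: remeasure asunit[v→-2959; u_from→s; u_to→min]
Obs: -2959/60


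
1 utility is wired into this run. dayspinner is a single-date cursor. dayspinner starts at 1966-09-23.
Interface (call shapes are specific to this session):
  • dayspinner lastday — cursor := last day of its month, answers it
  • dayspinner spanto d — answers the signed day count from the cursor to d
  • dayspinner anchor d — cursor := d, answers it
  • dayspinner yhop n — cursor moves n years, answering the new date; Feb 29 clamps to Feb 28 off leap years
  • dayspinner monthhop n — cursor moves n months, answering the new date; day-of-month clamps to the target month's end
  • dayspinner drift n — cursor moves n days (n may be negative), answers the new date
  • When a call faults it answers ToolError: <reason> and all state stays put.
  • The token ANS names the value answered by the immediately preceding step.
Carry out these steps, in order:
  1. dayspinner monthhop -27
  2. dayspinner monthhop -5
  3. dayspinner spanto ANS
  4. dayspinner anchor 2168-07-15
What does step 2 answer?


CALL dayspinner monthhop[n→-27]
RET  1964-06-23
CALL dayspinner monthhop[n→-5]
RET  1964-01-23
CALL dayspinner spanto[d→ANS]
RET  0
CALL dayspinner anchor[d→2168-07-15]
RET  2168-07-15

Answer: 1964-01-23


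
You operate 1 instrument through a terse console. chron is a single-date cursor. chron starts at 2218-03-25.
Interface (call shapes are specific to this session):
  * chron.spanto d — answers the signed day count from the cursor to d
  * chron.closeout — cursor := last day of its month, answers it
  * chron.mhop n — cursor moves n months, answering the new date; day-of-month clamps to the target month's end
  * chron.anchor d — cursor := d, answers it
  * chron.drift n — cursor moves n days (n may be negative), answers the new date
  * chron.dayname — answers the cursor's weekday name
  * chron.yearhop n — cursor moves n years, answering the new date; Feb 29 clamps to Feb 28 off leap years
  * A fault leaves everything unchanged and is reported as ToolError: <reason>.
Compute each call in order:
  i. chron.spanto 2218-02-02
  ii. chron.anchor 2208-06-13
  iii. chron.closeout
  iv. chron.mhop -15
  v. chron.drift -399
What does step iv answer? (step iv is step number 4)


Answer: 2207-03-30

Derivation:
CALL chron.spanto[d='2218-02-02']
RET  -51
CALL chron.anchor[d='2208-06-13']
RET  2208-06-13
CALL chron.closeout[]
RET  2208-06-30
CALL chron.mhop[n='-15']
RET  2207-03-30
CALL chron.drift[n='-399']
RET  2206-02-24


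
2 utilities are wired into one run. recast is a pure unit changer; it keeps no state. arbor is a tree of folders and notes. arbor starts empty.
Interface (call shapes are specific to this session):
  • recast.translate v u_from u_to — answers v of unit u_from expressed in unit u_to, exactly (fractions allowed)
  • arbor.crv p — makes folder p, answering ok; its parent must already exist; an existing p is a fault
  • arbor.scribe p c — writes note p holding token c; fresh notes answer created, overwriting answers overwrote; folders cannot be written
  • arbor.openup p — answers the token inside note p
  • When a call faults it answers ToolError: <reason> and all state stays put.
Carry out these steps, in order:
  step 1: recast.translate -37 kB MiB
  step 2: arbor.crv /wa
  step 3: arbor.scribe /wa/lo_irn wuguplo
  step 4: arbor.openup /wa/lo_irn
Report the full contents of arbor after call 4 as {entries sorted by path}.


>> recast.translate(v→-37, u_from→kB, u_to→MiB)
<< -4625/131072
>> arbor.crv(p→/wa)
<< ok
>> arbor.scribe(p→/wa/lo_irn, c→wuguplo)
<< created
>> arbor.openup(p→/wa/lo_irn)
<< wuguplo

Answer: {wa/, wa/lo_irn=wuguplo}


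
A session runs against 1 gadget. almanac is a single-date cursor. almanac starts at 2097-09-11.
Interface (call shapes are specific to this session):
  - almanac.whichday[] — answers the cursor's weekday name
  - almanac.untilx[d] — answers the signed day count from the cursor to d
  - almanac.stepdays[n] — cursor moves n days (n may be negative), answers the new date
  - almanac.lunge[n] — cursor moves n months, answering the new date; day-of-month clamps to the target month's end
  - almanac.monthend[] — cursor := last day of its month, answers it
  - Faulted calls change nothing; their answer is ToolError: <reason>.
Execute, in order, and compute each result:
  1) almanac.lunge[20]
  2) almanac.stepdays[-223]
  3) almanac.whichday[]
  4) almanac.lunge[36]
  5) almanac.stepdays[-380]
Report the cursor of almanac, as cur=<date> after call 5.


Answer: cur=2100-09-15

Derivation:
// 1. almanac.lunge(n: 20) == 2099-05-11
// 2. almanac.stepdays(n: -223) == 2098-09-30
// 3. almanac.whichday() == Tuesday
// 4. almanac.lunge(n: 36) == 2101-09-30
// 5. almanac.stepdays(n: -380) == 2100-09-15


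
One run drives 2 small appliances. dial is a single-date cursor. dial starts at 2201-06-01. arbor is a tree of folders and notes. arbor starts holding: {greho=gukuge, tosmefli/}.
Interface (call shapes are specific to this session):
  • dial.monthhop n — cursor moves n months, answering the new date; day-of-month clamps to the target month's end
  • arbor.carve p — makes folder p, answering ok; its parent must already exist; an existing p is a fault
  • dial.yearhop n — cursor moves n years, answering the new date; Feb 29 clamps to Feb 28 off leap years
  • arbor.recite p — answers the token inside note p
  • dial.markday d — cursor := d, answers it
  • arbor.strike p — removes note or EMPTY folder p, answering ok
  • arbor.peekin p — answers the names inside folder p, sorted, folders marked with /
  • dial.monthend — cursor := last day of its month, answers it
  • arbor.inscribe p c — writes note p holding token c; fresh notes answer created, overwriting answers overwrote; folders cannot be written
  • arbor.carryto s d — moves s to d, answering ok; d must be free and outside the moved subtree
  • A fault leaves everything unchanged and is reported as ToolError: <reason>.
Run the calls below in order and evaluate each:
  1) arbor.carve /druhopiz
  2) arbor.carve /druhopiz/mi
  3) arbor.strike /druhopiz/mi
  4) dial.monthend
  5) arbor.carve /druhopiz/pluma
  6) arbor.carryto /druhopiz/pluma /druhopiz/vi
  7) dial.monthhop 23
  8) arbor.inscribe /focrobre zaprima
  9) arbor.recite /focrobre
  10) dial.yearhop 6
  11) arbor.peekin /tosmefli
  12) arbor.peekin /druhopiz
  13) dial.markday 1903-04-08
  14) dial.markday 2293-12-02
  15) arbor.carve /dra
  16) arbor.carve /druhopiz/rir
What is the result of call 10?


Answer: 2209-05-30

Derivation:
-> carve(p='/druhopiz')
<- ok
-> carve(p='/druhopiz/mi')
<- ok
-> strike(p='/druhopiz/mi')
<- ok
-> monthend()
<- 2201-06-30
-> carve(p='/druhopiz/pluma')
<- ok
-> carryto(s='/druhopiz/pluma', d='/druhopiz/vi')
<- ok
-> monthhop(n='23')
<- 2203-05-30
-> inscribe(p='/focrobre', c='zaprima')
<- created
-> recite(p='/focrobre')
<- zaprima
-> yearhop(n='6')
<- 2209-05-30
-> peekin(p='/tosmefli')
<- []
-> peekin(p='/druhopiz')
<- [vi/]
-> markday(d='1903-04-08')
<- 1903-04-08
-> markday(d='2293-12-02')
<- 2293-12-02
-> carve(p='/dra')
<- ok
-> carve(p='/druhopiz/rir')
<- ok


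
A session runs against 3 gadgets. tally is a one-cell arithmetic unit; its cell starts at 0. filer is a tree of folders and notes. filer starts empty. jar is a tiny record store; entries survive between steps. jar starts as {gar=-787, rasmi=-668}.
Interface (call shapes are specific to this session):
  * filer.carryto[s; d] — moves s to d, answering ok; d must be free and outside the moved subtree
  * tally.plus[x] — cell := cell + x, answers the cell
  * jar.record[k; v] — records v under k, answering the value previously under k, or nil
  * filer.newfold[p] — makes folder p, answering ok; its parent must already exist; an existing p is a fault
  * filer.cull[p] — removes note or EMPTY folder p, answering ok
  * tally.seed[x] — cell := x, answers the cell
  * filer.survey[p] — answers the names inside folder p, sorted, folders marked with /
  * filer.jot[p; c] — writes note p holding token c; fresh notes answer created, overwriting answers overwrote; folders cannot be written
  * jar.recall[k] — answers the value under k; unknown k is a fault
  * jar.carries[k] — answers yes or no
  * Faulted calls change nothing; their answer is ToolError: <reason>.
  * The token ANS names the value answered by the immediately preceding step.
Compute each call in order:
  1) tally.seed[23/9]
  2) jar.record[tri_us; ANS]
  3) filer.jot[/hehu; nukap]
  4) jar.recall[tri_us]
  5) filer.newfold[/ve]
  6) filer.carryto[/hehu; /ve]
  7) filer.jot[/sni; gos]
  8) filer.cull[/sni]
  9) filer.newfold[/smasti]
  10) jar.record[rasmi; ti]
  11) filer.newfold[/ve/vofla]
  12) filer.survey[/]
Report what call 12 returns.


Do: tally.seed[x→23/9]
See: 23/9
Do: jar.record[k→tri_us; v→ANS]
See: nil
Do: filer.jot[p→/hehu; c→nukap]
See: created
Do: jar.recall[k→tri_us]
See: 23/9
Do: filer.newfold[p→/ve]
See: ok
Do: filer.carryto[s→/hehu; d→/ve]
See: ToolError: exists
Do: filer.jot[p→/sni; c→gos]
See: created
Do: filer.cull[p→/sni]
See: ok
Do: filer.newfold[p→/smasti]
See: ok
Do: jar.record[k→rasmi; v→ti]
See: -668
Do: filer.newfold[p→/ve/vofla]
See: ok
Do: filer.survey[p→/]
See: [hehu, smasti/, ve/]

Answer: [hehu, smasti/, ve/]


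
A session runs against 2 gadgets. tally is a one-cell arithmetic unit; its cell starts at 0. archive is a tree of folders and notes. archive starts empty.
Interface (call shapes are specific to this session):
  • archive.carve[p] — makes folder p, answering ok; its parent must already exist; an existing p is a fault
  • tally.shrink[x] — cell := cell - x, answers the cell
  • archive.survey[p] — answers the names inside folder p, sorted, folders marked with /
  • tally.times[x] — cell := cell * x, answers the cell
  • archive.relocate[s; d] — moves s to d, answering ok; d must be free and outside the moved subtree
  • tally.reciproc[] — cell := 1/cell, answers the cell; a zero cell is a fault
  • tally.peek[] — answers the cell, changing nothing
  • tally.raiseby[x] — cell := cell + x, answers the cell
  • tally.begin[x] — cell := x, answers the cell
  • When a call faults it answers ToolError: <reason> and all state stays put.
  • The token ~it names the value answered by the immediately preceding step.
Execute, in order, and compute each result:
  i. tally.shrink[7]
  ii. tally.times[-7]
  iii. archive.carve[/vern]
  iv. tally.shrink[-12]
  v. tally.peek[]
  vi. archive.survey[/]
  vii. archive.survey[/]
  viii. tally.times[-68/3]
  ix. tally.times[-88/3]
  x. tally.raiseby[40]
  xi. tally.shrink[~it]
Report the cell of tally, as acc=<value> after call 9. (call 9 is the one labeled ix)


Answer: acc=365024/9

Derivation:
==> shrink(x='7')
<== -7
==> times(x='-7')
<== 49
==> carve(p='/vern')
<== ok
==> shrink(x='-12')
<== 61
==> peek()
<== 61
==> survey(p='/')
<== [vern/]
==> survey(p='/')
<== [vern/]
==> times(x='-68/3')
<== -4148/3
==> times(x='-88/3')
<== 365024/9
==> raiseby(x='40')
<== 365384/9
==> shrink(x='~it')
<== 0


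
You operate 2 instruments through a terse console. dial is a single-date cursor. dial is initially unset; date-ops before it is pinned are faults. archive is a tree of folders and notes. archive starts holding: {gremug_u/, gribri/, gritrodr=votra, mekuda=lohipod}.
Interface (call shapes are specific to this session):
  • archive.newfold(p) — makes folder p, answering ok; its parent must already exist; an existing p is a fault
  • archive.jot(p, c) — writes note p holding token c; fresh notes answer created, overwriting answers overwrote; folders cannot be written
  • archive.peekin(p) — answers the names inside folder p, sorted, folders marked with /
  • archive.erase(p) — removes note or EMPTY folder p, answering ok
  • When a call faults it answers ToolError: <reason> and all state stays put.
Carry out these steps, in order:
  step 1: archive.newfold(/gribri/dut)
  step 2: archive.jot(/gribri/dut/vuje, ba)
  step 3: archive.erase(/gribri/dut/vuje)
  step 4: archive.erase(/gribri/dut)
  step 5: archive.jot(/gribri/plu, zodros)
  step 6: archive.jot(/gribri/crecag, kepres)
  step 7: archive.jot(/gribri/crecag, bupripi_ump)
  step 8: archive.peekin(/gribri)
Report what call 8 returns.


Answer: [crecag, plu]

Derivation:
// newfold(p='/gribri/dut') => ok
// jot(p='/gribri/dut/vuje', c='ba') => created
// erase(p='/gribri/dut/vuje') => ok
// erase(p='/gribri/dut') => ok
// jot(p='/gribri/plu', c='zodros') => created
// jot(p='/gribri/crecag', c='kepres') => created
// jot(p='/gribri/crecag', c='bupripi_ump') => overwrote
// peekin(p='/gribri') => [crecag, plu]


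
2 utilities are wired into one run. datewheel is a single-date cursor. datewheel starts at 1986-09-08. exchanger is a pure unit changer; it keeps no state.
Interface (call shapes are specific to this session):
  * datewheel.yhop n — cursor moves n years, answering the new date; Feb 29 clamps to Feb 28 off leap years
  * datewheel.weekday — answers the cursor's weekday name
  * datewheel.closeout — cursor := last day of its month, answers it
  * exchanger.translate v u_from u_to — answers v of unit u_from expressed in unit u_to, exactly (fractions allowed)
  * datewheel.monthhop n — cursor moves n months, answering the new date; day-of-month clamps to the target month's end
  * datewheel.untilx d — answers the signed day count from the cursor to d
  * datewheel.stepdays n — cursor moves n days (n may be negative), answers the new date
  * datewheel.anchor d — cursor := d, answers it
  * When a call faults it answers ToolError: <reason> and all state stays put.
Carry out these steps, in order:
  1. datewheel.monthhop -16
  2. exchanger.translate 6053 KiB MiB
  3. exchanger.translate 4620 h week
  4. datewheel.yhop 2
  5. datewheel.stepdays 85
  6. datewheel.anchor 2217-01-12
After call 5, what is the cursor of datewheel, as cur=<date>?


Answer: cur=1987-08-01

Derivation:
>> datewheel.monthhop(-16)
<< 1985-05-08
>> exchanger.translate(6053, KiB, MiB)
<< 6053/1024
>> exchanger.translate(4620, h, week)
<< 55/2
>> datewheel.yhop(2)
<< 1987-05-08
>> datewheel.stepdays(85)
<< 1987-08-01
>> datewheel.anchor(2217-01-12)
<< 2217-01-12
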